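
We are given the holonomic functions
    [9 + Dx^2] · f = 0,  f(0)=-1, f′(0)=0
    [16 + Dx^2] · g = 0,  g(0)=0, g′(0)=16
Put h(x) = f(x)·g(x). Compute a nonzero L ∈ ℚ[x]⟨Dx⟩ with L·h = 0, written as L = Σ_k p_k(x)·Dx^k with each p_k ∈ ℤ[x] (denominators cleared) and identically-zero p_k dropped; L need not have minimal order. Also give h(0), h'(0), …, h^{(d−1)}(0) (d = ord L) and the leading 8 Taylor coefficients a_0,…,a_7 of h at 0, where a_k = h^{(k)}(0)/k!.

L = 49 + 50·Dx^2 + Dx^4  (order 4).
h: a_k = 0, -16, 0, 344/3, 0, -4202/15, 0, 102943/315, …
ICs: h(0) = 0, h′(0) = -16, h′′(0) = 0, h′′′(0) = 688.

f: a_k = -1, 0, 9/2, 0, -27/8, 0, 81/80, 0, …
g: a_k = 0, 16, 0, -128/3, 0, 512/15, 0, -4096/315, …
L₀ := L_f ⊗_s L_g (sym. prod.), ord ≤ 4.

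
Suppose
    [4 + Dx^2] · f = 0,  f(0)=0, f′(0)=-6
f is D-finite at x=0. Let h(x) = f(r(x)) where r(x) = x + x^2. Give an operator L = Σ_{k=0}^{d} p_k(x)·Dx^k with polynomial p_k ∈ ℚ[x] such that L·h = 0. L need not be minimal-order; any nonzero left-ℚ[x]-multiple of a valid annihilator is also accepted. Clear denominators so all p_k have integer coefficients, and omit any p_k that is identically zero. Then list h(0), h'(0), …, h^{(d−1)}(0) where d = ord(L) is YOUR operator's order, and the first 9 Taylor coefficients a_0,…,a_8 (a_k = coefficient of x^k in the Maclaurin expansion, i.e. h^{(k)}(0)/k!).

L = (4 + 24·x + 48·x^2 + 32·x^3) - 2·Dx + (1 + 2·x)·Dx^2  (order 2).
h: a_k = 0, -6, -6, 4, 12, 56/5, 0, -832/105, -112/15, …
ICs: h(0) = 0, h′(0) = -6.

f: a_k = 0, -6, 0, 4, 0, -4/5, 0, 8/105, 0, …
L₀ from L_f via x↦r, Dx↦r'^{-1}Dx.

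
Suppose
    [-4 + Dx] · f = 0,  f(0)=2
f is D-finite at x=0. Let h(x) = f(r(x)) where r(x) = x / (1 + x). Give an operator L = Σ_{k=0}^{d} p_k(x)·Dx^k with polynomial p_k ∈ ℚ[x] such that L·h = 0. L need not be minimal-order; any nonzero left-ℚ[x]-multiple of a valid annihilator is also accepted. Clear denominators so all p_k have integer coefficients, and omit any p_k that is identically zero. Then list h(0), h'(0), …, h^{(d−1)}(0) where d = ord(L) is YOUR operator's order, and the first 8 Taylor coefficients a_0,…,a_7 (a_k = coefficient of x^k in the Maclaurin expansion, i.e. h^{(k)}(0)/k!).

f: a_k = 2, 8, 16, 64/3, 64/3, 256/15, 512/45, 2048/315, …
Change of var in L_f (x↦r) gives L₀.
L = -4 + (1 + 2·x + x^2)·Dx  (order 1).
h: a_k = 2, 8, 8, -8/3, -8/3, 56/15, -88/45, -136/315, …
ICs: h(0) = 2.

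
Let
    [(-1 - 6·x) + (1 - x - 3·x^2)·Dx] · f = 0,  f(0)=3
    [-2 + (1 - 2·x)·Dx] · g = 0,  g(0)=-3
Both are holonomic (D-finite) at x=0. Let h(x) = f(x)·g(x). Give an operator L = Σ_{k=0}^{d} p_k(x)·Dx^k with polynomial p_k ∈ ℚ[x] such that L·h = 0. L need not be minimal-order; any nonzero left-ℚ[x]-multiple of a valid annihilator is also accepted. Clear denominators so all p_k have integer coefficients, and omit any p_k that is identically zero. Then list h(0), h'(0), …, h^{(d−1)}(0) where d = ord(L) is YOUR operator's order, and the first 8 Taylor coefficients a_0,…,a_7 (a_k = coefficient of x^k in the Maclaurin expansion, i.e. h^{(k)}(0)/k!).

f: a_k = 3, 3, 12, 21, 57, 120, 291, 651, …
g: a_k = -3, -6, -12, -24, -48, -96, -192, -384, …
Sym-product of L_f,L_g gives L₀ (≤ ord 1).
L = (-3 - 2·x + 18·x^2) + (1 - 3·x - x^2 + 6·x^3)·Dx  (order 1).
h: a_k = -9, -27, -90, -243, -657, -1674, -4221, -10395, …
ICs: h(0) = -9.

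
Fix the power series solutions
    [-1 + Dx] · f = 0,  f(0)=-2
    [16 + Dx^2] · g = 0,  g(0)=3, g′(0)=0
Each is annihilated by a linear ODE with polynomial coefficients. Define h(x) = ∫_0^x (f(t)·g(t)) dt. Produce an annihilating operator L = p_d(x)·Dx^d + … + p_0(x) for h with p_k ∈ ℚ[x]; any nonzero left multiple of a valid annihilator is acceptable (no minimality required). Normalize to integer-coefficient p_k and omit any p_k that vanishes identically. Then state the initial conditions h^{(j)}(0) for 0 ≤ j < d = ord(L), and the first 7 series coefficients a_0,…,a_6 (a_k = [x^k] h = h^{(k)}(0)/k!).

f: a_k = -2, -2, -1, -1/3, -1/12, -1/60, -1/360, …
g: a_k = 3, 0, -24, 0, 32, 0, -256/15, …
Product ⇒ symmetric product L₀, ord ≤ 2.
h=∫h₀ ⇒ L = L₀·Dx.
L = 17·Dx - 2·Dx^2 + Dx^3  (order 3).
h: a_k = 0, -6, -3, 15, 47/4, -161/20, -1121/120, …
ICs: h(0) = 0, h′(0) = -6, h′′(0) = -6.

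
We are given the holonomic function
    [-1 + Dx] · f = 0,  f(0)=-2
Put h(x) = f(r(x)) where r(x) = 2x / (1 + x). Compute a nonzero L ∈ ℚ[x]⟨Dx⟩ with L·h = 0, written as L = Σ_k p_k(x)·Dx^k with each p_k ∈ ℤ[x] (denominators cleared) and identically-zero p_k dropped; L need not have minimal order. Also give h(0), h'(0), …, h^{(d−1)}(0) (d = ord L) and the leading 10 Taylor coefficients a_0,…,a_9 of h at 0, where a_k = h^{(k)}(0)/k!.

L = -2 + (1 + 2·x + x^2)·Dx  (order 1).
h: a_k = -2, -4, 0, 4/3, -4/3, 4/5, -8/45, -20/63, 64/105, -284/405, …
ICs: h(0) = -2.

f: a_k = -2, -2, -1, -1/3, -1/12, -1/60, -1/360, -1/2520, -1/20160, -1/181440, …
Change of var in L_f (x↦r) gives L₀.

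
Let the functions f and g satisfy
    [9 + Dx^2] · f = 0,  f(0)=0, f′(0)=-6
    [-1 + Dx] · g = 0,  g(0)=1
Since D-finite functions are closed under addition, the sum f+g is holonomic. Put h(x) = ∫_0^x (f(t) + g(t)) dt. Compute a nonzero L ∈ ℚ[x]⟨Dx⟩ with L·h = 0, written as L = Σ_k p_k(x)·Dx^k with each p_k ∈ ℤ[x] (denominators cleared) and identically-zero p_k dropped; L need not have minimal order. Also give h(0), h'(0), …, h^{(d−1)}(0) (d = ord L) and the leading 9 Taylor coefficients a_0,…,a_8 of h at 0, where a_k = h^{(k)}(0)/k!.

f: a_k = 0, -6, 0, 9, 0, -81/20, 0, 243/280, 0, …
g: a_k = 1, 1, 1/2, 1/6, 1/24, 1/120, 1/720, 1/5040, 1/40320, …
L₀ := lclm(L_f,L_g); ord L₀ ≤ 2+1.
Integrate: L := L₀·Dx.
L = -9·Dx + 9·Dx^2 - Dx^3 + Dx^4  (order 4).
h: a_k = 0, 1, -5/2, 1/6, 55/24, 1/120, -97/144, 1/5040, 125/1152, …
ICs: h(0) = 0, h′(0) = 1, h′′(0) = -5, h′′′(0) = 1.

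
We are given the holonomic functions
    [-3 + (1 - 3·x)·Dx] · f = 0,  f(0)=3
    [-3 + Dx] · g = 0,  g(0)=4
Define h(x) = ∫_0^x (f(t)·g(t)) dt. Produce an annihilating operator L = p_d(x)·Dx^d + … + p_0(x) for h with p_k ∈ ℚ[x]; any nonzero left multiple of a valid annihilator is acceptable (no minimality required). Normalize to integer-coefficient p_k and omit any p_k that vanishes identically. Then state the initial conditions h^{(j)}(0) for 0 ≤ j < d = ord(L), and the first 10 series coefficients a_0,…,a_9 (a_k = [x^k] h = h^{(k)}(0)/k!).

L = (6 - 9·x)·Dx + (-1 + 3·x)·Dx^2  (order 2).
h: a_k = 0, 12, 36, 90, 216, 1053/2, 13203/10, 475551/140, 499365/56, 26633043/1120, …
ICs: h(0) = 0, h′(0) = 12.

f: a_k = 3, 9, 27, 81, 243, 729, 2187, 6561, 19683, 59049, …
g: a_k = 4, 12, 18, 18, 27/2, 81/10, 81/20, 243/140, 729/1120, 243/1120, …
Sym-product of L_f,L_g gives L₀ (≤ ord 1).
h=∫₀ˣh₀: take L = L₀·Dx.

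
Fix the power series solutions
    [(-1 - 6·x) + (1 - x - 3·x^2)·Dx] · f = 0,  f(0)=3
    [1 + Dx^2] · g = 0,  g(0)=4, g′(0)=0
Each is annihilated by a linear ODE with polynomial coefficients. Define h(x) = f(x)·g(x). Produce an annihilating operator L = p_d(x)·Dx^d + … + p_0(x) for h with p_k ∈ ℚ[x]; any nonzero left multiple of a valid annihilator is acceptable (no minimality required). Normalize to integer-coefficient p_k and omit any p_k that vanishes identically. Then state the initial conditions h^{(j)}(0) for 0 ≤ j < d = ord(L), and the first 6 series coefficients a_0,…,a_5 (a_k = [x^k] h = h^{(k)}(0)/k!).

f: a_k = 3, 3, 12, 21, 57, 120, …
g: a_k = 4, 0, -2, 0, 1/6, 0, …
L₀ := L_f ⊗_s L_g (sym. prod.), ord ≤ 2.
L = (5 + x + 3·x^2) + (2 + 12·x)·Dx + (-1 + x + 3·x^2)·Dx^2  (order 2).
h: a_k = 12, 12, 42, 78, 409/2, 877/2, …
ICs: h(0) = 12, h′(0) = 12.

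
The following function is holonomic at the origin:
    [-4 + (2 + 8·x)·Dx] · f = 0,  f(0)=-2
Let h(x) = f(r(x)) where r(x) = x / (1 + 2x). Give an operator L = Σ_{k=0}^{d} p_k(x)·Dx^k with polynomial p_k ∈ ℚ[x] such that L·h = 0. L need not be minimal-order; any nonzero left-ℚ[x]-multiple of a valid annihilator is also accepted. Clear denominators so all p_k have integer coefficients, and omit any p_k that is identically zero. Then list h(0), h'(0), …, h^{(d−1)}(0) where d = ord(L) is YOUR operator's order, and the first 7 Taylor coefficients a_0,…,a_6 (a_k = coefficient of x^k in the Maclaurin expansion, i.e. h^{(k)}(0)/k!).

L = -2 + (1 + 8·x + 12·x^2)·Dx  (order 1).
h: a_k = -2, -4, 12, -40, 148, -600, 2616, …
ICs: h(0) = -2.

f: a_k = -2, -4, 4, -8, 20, -56, 168, …
L₀ from L_f via x↦r, Dx↦r'^{-1}Dx.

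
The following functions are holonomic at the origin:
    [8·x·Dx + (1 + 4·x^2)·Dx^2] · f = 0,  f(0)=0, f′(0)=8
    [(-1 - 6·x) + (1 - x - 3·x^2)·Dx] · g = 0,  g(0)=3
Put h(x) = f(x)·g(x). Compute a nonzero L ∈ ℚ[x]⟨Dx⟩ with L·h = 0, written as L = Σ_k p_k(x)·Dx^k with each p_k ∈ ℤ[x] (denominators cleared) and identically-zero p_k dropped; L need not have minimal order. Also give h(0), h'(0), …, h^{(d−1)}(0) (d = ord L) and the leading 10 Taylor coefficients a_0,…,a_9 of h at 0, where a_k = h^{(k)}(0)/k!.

f: a_k = 0, 8, 0, -32/3, 0, 128/5, 0, -512/7, 0, 2048/9, …
g: a_k = 3, 3, 12, 21, 57, 120, 291, 651, 1524, 3477, …
Product ⇒ symmetric product L₀, ord ≤ 2.
L = (6 + 8·x + 72·x^2) + (2 + 4·x + 16·x^2 + 72·x^3)·Dx + (-1 + x - x^2 + 4·x^3 + 12·x^4)·Dx^2  (order 2).
h: a_k = 0, 24, 24, 64, 136, 2024/5, 4064/5, 63272/35, 148616/35, 1086976/105, …
ICs: h(0) = 0, h′(0) = 24.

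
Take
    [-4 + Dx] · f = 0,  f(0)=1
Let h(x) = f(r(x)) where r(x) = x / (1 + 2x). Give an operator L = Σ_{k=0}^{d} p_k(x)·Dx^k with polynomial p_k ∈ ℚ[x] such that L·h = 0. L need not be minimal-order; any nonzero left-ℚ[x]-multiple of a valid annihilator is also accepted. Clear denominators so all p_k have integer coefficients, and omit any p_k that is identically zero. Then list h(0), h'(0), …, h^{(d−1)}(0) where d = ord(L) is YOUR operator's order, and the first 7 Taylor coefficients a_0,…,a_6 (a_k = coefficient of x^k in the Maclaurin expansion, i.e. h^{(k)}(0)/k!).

L = -4 + (1 + 4·x + 4·x^2)·Dx  (order 1).
h: a_k = 1, 4, 0, -16/3, 32/3, -64/5, 256/45, …
ICs: h(0) = 1.

f: a_k = 1, 4, 8, 32/3, 32/3, 128/15, 256/45, …
Substitute x→r, Dx→(1/r')Dx; clear ⇒ L₀.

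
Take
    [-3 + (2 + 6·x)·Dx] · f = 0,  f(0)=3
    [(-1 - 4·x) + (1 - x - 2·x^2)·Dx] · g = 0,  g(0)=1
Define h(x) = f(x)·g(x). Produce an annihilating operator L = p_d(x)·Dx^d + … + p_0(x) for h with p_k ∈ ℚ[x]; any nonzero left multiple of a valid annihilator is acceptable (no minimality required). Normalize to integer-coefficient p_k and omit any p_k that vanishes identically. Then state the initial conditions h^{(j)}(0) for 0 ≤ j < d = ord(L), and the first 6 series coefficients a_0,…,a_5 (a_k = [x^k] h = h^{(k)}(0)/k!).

f: a_k = 3, 9/2, -27/8, 81/16, -1215/128, 5103/256, …
g: a_k = 1, 1, 3, 5, 11, 21, …
Product ⇒ symmetric product L₀, ord ≤ 1.
L = (5 + 11·x + 18·x^2) + (-2 - 4·x + 10·x^2 + 12·x^3)·Dx  (order 1).
h: a_k = 3, 15/2, 81/8, 483/16, 5241/128, 31041/256, …
ICs: h(0) = 3.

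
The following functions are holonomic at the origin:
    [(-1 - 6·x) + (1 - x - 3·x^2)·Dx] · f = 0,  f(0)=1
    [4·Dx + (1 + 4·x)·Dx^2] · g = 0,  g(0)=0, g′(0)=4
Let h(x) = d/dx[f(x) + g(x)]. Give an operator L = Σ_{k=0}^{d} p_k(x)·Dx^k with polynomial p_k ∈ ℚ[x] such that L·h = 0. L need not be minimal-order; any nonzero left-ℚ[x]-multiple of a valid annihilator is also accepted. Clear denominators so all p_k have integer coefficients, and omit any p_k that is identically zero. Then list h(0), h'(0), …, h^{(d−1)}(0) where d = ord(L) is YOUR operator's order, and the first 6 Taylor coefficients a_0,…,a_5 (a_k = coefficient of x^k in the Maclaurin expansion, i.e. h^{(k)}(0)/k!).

L = (212 + 1072·x + 3144·x^2 + 2160·x^3 + 2592·x^4) + (5 + 248·x + 1922·x^2 + 4308·x^3 + 4464·x^4 + 4320·x^5)·Dx + (-6 - 53·x - 108·x^2 + 110·x^3 + 519·x^4 + 1044·x^5 + 864·x^6)·Dx^2  (order 2).
h: a_k = 5, -8, 85, -180, 1224, -3514, …
ICs: h(0) = 5, h′(0) = -8.

f: a_k = 1, 1, 4, 7, 19, 40, …
g: a_k = 0, 4, -8, 64/3, -64, 1024/5, …
Weyl lclm of L_f,L_g ⇒ L₀ (ord ≤ 3).
h=h₀': d/dx-closure on L₀ ⇒ L.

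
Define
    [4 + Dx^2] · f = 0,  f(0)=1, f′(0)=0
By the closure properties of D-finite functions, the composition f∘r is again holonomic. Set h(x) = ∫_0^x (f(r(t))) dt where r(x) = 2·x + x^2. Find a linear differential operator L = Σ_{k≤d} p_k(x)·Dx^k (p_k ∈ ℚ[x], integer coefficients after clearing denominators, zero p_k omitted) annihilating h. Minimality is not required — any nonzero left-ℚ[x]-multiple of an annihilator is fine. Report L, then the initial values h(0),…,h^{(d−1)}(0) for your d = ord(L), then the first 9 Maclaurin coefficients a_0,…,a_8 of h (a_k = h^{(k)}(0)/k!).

L = (16 + 48·x + 48·x^2 + 16·x^3)·Dx - Dx^2 + (1 + x)·Dx^3  (order 3).
h: a_k = 0, 1, 0, -8/3, -2, 26/15, 32/9, 464/315, -22/15, …
ICs: h(0) = 0, h′(0) = 1, h′′(0) = 0.

f: a_k = 1, 0, -2, 0, 2/3, 0, -4/45, 0, 2/315, …
f∘r: x↦r, Dx↦Dx/r' in L_f ⇒ L₀.
h=∫₀ˣh₀: take L = L₀·Dx.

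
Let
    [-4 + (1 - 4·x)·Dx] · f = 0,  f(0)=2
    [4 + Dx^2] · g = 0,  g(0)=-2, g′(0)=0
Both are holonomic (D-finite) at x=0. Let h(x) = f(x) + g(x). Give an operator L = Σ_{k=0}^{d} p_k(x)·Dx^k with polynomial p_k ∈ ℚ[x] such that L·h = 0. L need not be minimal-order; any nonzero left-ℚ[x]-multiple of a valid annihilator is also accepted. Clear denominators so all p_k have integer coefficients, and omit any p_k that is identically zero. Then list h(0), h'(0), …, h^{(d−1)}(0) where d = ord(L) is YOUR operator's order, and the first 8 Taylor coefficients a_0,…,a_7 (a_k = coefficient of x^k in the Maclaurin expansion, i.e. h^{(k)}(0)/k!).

L = (400 - 128·x + 256·x^2) + (-36 + 176·x - 192·x^2 + 256·x^3)·Dx + (100 - 32·x + 64·x^2)·Dx^2 + (-9 + 44·x - 48·x^2 + 64·x^3)·Dx^3  (order 3).
h: a_k = 0, 8, 36, 128, 1532/3, 2048, 368648/45, 32768, …
ICs: h(0) = 0, h′(0) = 8, h′′(0) = 72.

f: a_k = 2, 8, 32, 128, 512, 2048, 8192, 32768, …
g: a_k = -2, 0, 4, 0, -4/3, 0, 8/45, 0, …
Weyl lclm of L_f,L_g ⇒ L₀ (ord ≤ 3).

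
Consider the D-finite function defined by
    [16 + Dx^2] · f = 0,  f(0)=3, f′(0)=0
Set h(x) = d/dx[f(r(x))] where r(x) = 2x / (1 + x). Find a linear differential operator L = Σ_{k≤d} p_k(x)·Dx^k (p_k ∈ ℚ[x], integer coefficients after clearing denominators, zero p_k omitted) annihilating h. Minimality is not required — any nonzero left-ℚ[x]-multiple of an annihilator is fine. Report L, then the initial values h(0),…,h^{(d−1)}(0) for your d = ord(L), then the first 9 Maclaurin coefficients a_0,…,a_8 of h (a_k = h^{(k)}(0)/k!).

L = (70 + 12·x + 6·x^2) + (6 + 18·x + 18·x^2 + 6·x^3)·Dx + (1 + 4·x + 6·x^2 + 4·x^3 + x^4)·Dx^2  (order 2).
h: a_k = 0, -192, 576, 896, -8320, 106432/5, -108864/5, -3730688/105, 7332096/35, …
ICs: h(0) = 0, h′(0) = -192.

f: a_k = 3, 0, -24, 0, 32, 0, -256/15, 0, 512/105, …
f∘r: x↦r, Dx↦Dx/r' in L_f ⇒ L₀.
h=h₀': d/dx-closure on L₀ ⇒ L.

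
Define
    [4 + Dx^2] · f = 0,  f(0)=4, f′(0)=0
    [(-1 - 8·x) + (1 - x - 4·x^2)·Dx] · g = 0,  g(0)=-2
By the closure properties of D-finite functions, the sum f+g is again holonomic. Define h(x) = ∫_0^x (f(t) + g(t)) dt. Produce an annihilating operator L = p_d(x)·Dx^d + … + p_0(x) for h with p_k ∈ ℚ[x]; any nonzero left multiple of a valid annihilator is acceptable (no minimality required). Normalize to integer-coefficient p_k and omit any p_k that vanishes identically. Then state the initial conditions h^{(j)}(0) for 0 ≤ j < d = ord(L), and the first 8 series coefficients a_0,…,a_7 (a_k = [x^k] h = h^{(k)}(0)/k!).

f: a_k = 4, 0, -8, 0, 8/3, 0, -16/45, 0, …
g: a_k = -2, -2, -10, -18, -58, -130, -362, -882, …
Sum ⇒ L₀ = lclm(L_f,L_g) in ℚ(x)⟨Dx⟩.
∫: right-multiply L₀ by Dx.
L = (-116 - 1008·x - 968·x^2 - 2688·x^3 - 640·x^4 - 1024·x^5)·Dx + (28 + 4·x - 8·x^2 - 200·x^3 - 480·x^4 - 384·x^5 - 512·x^6)·Dx^2 + (-29 - 252·x - 242·x^2 - 672·x^3 - 160·x^4 - 256·x^5)·Dx^3 + (7 + x - 2·x^2 - 50·x^3 - 120·x^4 - 96·x^5 - 128·x^6)·Dx^4  (order 4).
h: a_k = 0, 2, -1, -6, -9/2, -166/15, -65/3, -16306/315, …
ICs: h(0) = 0, h′(0) = 2, h′′(0) = -2, h′′′(0) = -36.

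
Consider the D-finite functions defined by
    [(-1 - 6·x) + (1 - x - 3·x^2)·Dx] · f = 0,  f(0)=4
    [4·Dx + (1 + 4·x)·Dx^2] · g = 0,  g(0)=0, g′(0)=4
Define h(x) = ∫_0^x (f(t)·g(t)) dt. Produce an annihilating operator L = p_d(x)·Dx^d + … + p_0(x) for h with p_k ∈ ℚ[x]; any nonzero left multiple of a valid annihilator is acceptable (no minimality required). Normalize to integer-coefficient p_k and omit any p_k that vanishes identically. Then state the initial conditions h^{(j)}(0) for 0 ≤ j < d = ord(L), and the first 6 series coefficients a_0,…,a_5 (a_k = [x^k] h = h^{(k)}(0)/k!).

L = (10 + 48·x)·Dx + (-2 + 24·x + 60·x^2)·Dx^2 + (-1 - 3·x + 7·x^2 + 12·x^3)·Dx^3  (order 3).
h: a_k = 0, 0, 8, -16/3, 88/3, -112/3, …
ICs: h(0) = 0, h′(0) = 0, h′′(0) = 16.

f: a_k = 4, 4, 16, 28, 76, 160, …
g: a_k = 0, 4, -8, 64/3, -64, 1024/5, …
Sym-product of L_f,L_g gives L₀ (≤ ord 2).
Integrate: L := L₀·Dx.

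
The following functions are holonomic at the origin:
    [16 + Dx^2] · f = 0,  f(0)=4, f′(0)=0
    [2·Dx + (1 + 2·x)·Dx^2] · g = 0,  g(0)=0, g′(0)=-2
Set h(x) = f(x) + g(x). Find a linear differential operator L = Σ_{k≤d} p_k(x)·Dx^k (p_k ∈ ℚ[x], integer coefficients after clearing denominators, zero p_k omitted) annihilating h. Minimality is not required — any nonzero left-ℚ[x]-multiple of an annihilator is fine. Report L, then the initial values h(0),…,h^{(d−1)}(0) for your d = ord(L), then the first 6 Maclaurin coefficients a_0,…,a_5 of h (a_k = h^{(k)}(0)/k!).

L = (160 + 256·x + 256·x^2)·Dx + (48 + 224·x + 384·x^2 + 256·x^3)·Dx^2 + (10 + 16·x + 16·x^2)·Dx^3 + (3 + 14·x + 24·x^2 + 16·x^3)·Dx^4  (order 4).
h: a_k = 4, -2, -30, -8/3, 140/3, -32/5, …
ICs: h(0) = 4, h′(0) = -2, h′′(0) = -60, h′′′(0) = -16.

f: a_k = 4, 0, -32, 0, 128/3, 0, …
g: a_k = 0, -2, 2, -8/3, 4, -32/5, …
L₀ := lclm(L_f,L_g); ord L₀ ≤ 2+2.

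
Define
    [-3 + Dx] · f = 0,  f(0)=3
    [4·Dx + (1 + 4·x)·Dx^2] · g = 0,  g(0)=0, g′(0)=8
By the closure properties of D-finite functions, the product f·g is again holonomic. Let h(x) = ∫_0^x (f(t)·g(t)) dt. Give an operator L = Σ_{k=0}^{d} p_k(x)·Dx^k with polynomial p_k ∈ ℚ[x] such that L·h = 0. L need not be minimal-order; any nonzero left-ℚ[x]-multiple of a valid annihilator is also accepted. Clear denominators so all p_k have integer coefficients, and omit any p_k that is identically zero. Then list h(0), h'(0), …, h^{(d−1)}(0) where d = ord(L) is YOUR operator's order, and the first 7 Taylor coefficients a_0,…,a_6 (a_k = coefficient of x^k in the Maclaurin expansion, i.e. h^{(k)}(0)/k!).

L = (-3 + 36·x)·Dx + (-2 - 24·x)·Dx^2 + (1 + 4·x)·Dx^3  (order 3).
h: a_k = 0, 0, 12, 8, 23, -108/5, 863/10, …
ICs: h(0) = 0, h′(0) = 0, h′′(0) = 24.

f: a_k = 3, 9, 27/2, 27/2, 81/8, 243/40, 243/80, …
g: a_k = 0, 8, -16, 128/3, -128, 2048/5, -4096/3, …
h₀=f·g: eliminate ⇒ L₀, order ≤ 1·2.
h=∫h₀ ⇒ L = L₀·Dx.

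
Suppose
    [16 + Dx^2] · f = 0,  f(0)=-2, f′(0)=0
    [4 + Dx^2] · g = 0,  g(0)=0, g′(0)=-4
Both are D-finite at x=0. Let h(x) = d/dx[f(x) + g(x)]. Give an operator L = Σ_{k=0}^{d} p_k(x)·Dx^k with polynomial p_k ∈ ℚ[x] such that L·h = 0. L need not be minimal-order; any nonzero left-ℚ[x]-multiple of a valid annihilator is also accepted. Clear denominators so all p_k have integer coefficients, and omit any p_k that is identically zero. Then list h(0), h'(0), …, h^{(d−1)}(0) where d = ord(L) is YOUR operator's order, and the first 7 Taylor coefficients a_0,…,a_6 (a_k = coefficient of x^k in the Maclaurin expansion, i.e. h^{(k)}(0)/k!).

L = 64 + 20·Dx^2 + Dx^4  (order 4).
h: a_k = -4, 32, 8, -256/3, -8/3, 1024/15, 16/45, …
ICs: h(0) = -4, h′(0) = 32, h′′(0) = 16, h′′′(0) = -512.

f: a_k = -2, 0, 16, 0, -64/3, 0, 512/45, …
g: a_k = 0, -4, 0, 8/3, 0, -8/15, 0, …
Sum ⇒ L₀ = lclm(L_f,L_g) in ℚ(x)⟨Dx⟩.
h₀' ⇒ L via d/dx closure of L₀.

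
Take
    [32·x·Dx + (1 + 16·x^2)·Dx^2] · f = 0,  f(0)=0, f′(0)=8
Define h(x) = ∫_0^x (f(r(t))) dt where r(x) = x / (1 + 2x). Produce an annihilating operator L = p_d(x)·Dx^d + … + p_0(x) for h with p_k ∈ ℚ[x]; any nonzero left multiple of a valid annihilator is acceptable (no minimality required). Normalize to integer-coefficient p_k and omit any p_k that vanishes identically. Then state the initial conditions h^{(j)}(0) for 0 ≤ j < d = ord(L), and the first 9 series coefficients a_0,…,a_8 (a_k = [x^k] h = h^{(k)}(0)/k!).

f: a_k = 0, 8, 0, -128/3, 0, 2048/5, 0, -32768/7, 0, …
h₀=f(r): pull back L_f along r ⇒ L₀.
h=∫h₀ ⇒ L = L₀·Dx.
L = (4 + 40·x)·Dx^2 + (1 + 4·x + 20·x^2)·Dx^3  (order 3).
h: a_k = 0, 0, 4, -16/3, -8/3, 192/5, -1216/15, -2816/21, 8896/7, …
ICs: h(0) = 0, h′(0) = 0, h′′(0) = 8.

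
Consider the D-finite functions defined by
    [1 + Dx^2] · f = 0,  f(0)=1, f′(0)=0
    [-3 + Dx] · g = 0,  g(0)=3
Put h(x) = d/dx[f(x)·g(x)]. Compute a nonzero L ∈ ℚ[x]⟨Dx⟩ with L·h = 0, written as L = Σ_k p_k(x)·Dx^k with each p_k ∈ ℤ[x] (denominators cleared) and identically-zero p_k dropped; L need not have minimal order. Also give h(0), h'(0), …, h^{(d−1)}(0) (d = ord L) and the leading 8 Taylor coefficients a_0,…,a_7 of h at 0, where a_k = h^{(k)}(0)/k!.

f: a_k = 1, 0, -1/2, 0, 1/24, 0, -1/720, 0, …
g: a_k = 3, 9, 27/2, 27/2, 81/8, 243/40, 243/80, 729/560, …
Sym-product of L_f,L_g gives L₀ (≤ ord 2).
Derive L from L₀ (diff closure).
L = 10 - 6·Dx + Dx^2  (order 2).
h: a_k = 9, 24, 27, 14, -3/2, -44/5, -83/10, -527/105, …
ICs: h(0) = 9, h′(0) = 24.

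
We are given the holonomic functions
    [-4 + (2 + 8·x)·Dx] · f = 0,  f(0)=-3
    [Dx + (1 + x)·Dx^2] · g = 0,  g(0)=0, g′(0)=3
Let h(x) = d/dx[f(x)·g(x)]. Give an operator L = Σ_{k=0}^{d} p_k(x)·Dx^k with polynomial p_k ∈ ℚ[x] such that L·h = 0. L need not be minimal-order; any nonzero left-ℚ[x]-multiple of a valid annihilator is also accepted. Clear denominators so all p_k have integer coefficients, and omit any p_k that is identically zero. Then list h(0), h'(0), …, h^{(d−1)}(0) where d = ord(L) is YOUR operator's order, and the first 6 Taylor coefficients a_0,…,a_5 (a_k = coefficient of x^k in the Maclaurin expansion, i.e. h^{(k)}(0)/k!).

L = (-4 + 40·x + 8·x^2) + (28 + 174·x + 264·x^2 + 64·x^3)·Dx + (5 + 47·x + 138·x^2 + 128·x^3 + 32·x^4)·Dx^2  (order 2).
h: a_k = -9, -27, 72, -195, 1167/2, -9468/5, …
ICs: h(0) = -9, h′(0) = -27.

f: a_k = -3, -6, 6, -12, 30, -84, …
g: a_k = 0, 3, -3/2, 1, -3/4, 3/5, …
f·g: L₀ = L_f ⊗_s L_g, ord ≤ 1·2.
Derive L from L₀ (diff closure).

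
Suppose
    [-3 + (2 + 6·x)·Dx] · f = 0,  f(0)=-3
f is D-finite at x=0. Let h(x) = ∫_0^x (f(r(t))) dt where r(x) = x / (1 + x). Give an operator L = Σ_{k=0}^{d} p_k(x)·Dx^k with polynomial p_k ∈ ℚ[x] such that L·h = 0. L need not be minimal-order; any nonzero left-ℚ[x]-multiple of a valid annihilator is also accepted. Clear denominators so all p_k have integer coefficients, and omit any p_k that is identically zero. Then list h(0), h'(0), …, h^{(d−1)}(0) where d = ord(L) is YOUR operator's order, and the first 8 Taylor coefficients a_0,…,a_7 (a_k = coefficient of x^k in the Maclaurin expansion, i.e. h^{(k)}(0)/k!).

f: a_k = -3, -9/2, 27/8, -81/16, 1215/128, -5103/256, 45927/1024, -216513/2048, …
Substitute x→r, Dx→(1/r')Dx; clear ⇒ L₀.
h=∫h₀ ⇒ L = L₀·Dx.
L = -3·Dx + (2 + 10·x + 8·x^2)·Dx^2  (order 2).
h: a_k = 0, -3, -9/4, 21/8, -261/64, 5031/640, -9069/512, 318915/7168, …
ICs: h(0) = 0, h′(0) = -3.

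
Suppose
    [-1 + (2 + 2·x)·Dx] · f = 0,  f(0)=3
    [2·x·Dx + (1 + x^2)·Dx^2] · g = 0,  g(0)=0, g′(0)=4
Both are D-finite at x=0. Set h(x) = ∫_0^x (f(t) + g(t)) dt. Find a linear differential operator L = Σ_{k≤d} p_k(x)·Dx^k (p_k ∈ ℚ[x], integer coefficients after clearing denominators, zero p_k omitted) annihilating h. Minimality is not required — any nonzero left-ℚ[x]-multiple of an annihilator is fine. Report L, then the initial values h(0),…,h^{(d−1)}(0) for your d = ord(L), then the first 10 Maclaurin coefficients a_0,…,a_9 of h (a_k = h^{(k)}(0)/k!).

L = (-4 - 10·x + 12·x^2 + 6·x^3)·Dx^2 + (-11 - 16·x + 10·x^2 + 48·x^3 + 21·x^4)·Dx^3 + (-2 + 6·x + 12·x^2 + 12·x^3 + 14·x^4 + 6·x^5)·Dx^4  (order 4).
h: a_k = 0, 3, 11/4, -1/8, -55/192, -3/128, 1129/7680, -9/1024, -7499/114688, -143/32768, …
ICs: h(0) = 0, h′(0) = 3, h′′(0) = 11/2, h′′′(0) = -3/4.

f: a_k = 3, 3/2, -3/8, 3/16, -15/128, 21/256, -63/1024, 99/2048, -1287/32768, 2145/65536, …
g: a_k = 0, 4, 0, -4/3, 0, 4/5, 0, -4/7, 0, 4/9, …
L₀ := lclm(L_f,L_g); ord L₀ ≤ 1+2.
∫: right-multiply L₀ by Dx.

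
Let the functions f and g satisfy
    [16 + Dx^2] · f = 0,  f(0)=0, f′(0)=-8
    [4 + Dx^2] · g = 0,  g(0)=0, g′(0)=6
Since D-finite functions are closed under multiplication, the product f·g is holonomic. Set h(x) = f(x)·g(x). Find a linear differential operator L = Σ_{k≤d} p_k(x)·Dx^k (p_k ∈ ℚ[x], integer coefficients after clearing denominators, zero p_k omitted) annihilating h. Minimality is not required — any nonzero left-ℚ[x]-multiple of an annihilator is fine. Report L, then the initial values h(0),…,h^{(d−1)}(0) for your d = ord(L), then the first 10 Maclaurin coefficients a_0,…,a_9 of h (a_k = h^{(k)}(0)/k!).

L = 144 + 40·Dx^2 + Dx^4  (order 4).
h: a_k = 0, 0, -48, 0, 160, 0, -2912/15, 0, 2624/21, 0, …
ICs: h(0) = 0, h′(0) = 0, h′′(0) = -96, h′′′(0) = 0.

f: a_k = 0, -8, 0, 64/3, 0, -256/15, 0, 2048/315, 0, -4096/2835, …
g: a_k = 0, 6, 0, -4, 0, 4/5, 0, -8/105, 0, 4/945, …
f·g: L₀ = L_f ⊗_s L_g, ord ≤ 2·2.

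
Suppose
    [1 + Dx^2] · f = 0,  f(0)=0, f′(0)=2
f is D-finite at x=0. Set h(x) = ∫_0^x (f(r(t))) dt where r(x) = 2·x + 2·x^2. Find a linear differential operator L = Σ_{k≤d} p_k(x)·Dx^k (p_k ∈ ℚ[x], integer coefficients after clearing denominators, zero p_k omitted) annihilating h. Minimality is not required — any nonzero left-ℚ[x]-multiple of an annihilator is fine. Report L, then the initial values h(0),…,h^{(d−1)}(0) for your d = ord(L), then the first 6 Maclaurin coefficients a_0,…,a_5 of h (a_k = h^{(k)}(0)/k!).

f: a_k = 0, 2, 0, -1/3, 0, 1/60, …
f∘r: x↦r, Dx↦Dx/r' in L_f ⇒ L₀.
Integrate: L := L₀·Dx.
L = (4 + 24·x + 48·x^2 + 32·x^3)·Dx - 2·Dx^2 + (1 + 2·x)·Dx^3  (order 3).
h: a_k = 0, 0, 2, 4/3, -2/3, -8/5, …
ICs: h(0) = 0, h′(0) = 0, h′′(0) = 4.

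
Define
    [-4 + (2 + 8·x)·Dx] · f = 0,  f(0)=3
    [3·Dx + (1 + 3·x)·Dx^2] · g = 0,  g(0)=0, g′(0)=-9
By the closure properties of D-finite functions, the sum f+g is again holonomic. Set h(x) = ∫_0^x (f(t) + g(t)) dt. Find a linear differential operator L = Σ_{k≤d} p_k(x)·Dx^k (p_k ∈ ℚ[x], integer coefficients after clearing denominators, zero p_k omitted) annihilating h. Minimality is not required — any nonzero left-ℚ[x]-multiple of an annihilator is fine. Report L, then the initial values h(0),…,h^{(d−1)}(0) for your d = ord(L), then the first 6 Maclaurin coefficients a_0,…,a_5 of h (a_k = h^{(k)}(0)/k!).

L = 36·x·Dx^2 + (6 + 72·x + 180·x^2)·Dx^3 + (1 + 13·x + 54·x^2 + 72·x^3)·Dx^4  (order 4).
h: a_k = 0, 3, -3/2, 5/2, -15/4, 123/20, …
ICs: h(0) = 0, h′(0) = 3, h′′(0) = -3, h′′′(0) = 15.

f: a_k = 3, 6, -6, 12, -30, 84, …
g: a_k = 0, -9, 27/2, -27, 243/4, -729/5, …
L₀ := lclm(L_f,L_g); ord L₀ ≤ 1+2.
Integrate: L := L₀·Dx.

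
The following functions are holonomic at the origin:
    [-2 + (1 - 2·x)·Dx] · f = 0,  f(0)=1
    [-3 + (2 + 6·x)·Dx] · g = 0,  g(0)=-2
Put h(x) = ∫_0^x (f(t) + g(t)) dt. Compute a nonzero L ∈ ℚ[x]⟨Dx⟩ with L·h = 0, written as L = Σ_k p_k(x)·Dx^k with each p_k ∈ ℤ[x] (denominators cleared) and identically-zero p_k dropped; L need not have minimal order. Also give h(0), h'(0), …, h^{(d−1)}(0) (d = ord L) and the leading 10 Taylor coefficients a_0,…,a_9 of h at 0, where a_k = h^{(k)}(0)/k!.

f: a_k = 1, 2, 4, 8, 16, 32, 64, 128, 256, 512, …
g: a_k = -2, -3, 9/4, -27/8, 405/64, -1701/128, 15309/512, -72171/1024, 2814669/16384, -14073345/32768, …
h₀=f+g: left-lcm gives L₀, ord ≤ 2.
∫: right-multiply L₀ by Dx.
L = (-66 - 108·x)·Dx + (41 + 156·x + 324·x^2)·Dx^2 + (-2 - 38·x - 24·x^2 + 216·x^3)·Dx^3  (order 3).
h: a_k = 0, -1, -1/2, 25/12, 37/32, 1429/320, 2395/768, 48077/3584, 58901/8192, 7008973/147456, …
ICs: h(0) = 0, h′(0) = -1, h′′(0) = -1.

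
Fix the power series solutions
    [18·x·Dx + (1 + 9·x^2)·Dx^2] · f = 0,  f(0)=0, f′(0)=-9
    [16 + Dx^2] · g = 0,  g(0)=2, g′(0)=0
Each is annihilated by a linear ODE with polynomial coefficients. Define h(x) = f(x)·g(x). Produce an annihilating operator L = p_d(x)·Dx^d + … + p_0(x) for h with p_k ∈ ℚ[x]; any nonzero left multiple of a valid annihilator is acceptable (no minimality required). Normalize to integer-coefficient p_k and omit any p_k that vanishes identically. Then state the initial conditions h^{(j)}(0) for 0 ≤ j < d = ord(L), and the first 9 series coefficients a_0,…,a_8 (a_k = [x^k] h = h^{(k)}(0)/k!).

L = (20800 + 494784·x^2 + 2923776·x^4 + 11943936·x^6 + 26873856·x^8) + (19584·x + 342144·x^3 + 2239488·x^5 + 6718464·x^7)·Dx + (1700 + 42732·x^2 + 318816·x^4 + 1492992·x^6 + 3359232·x^8)·Dx^2 + (1224·x + 21384·x^3 + 139968·x^5 + 419904·x^7)·Dx^3 + (25 + 738·x^2 + 8505·x^4 + 46656·x^6 + 104976·x^8)·Dx^4  (order 4).
h: a_k = 0, -18, 0, 198, 0, -4578/5, 0, 171002/35, 0, …
ICs: h(0) = 0, h′(0) = -18, h′′(0) = 0, h′′′(0) = 1188.

f: a_k = 0, -9, 0, 27, 0, -729/5, 0, 6561/7, 0, …
g: a_k = 2, 0, -16, 0, 64/3, 0, -512/45, 0, 1024/315, …
f·g: L₀ = L_f ⊗_s L_g, ord ≤ 2·2.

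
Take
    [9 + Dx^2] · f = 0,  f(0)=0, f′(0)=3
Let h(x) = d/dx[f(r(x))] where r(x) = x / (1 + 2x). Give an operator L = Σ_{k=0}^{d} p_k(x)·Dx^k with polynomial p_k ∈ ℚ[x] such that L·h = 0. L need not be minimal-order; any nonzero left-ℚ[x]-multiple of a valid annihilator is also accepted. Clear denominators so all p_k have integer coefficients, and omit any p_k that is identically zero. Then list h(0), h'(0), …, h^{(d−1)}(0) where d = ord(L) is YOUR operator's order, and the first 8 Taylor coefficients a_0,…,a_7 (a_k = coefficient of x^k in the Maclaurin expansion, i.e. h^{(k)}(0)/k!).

L = (33 + 96·x + 96·x^2) + (12 + 72·x + 144·x^2 + 96·x^3)·Dx + (1 + 8·x + 24·x^2 + 32·x^3 + 16·x^4)·Dx^2  (order 2).
h: a_k = 3, -12, 45/2, 12, -2319/8, 2925/2, -429483/80, 83163/5, …
ICs: h(0) = 3, h′(0) = -12.

f: a_k = 0, 3, 0, -9/2, 0, 81/40, 0, -243/560, …
f∘r: x↦r, Dx↦Dx/r' in L_f ⇒ L₀.
h₀' ⇒ L via d/dx closure of L₀.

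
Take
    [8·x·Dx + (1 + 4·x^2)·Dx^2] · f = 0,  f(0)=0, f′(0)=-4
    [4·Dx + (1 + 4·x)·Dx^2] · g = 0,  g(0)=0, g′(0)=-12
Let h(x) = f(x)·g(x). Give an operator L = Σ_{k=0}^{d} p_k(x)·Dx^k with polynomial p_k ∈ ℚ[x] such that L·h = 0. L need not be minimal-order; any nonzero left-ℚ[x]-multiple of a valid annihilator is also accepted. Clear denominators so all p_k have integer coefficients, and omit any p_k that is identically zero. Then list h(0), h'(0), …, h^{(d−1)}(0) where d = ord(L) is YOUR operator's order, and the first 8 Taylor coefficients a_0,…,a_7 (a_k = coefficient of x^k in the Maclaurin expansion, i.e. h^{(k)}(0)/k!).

f: a_k = 0, -4, 0, 16/3, 0, -64/5, 0, 256/7, …
g: a_k = 0, -12, 24, -64, 192, -3072/5, 2048, -49152/7, …
h₀=f·g: eliminate ⇒ L₀, order ≤ 2·2.
L = (96 + 640·x + 1408·x^2 + 7680·x^3 + 15360·x^4 + 26624·x^5 + 8192·x^7)·Dx + (24 + 320·x + 2656·x^2 + 9728·x^3 + 28160·x^4 + 47616·x^5 + 71680·x^6 + 6144·x^7 + 28672·x^8)·Dx^2 + (12 + 104·x + 672·x^2 + 2976·x^3 + 8256·x^4 + 18048·x^5 + 24576·x^6 + 35328·x^7 + 6144·x^8 + 16384·x^9)·Dx^3 + (1 + 12·x + 68·x^2 + 256·x^3 + 696·x^4 + 1536·x^5 + 2688·x^6 + 3072·x^7 + 4224·x^8 + 1024·x^9 + 2048·x^10)·Dx^4  (order 4).
h: a_k = 0, 0, 48, -96, 192, -640, 34048/15, -37376/5, …
ICs: h(0) = 0, h′(0) = 0, h′′(0) = 96, h′′′(0) = -576.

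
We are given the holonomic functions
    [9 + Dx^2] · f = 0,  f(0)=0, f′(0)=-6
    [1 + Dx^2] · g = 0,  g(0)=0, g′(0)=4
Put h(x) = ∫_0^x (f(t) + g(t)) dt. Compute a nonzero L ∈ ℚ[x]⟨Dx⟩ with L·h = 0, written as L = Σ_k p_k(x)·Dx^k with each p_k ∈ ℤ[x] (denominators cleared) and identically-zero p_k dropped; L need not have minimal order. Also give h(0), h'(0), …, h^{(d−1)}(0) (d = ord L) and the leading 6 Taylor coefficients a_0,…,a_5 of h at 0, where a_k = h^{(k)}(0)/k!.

L = 9·Dx + 10·Dx^3 + Dx^5  (order 5).
h: a_k = 0, 0, -1, 0, 25/12, 0, …
ICs: h(0) = 0, h′(0) = 0, h′′(0) = -2, h′′′(0) = 0, h′′′′(0) = 50.

f: a_k = 0, -6, 0, 9, 0, -81/20, …
g: a_k = 0, 4, 0, -2/3, 0, 1/30, …
Weyl lclm of L_f,L_g ⇒ L₀ (ord ≤ 4).
∫: right-multiply L₀ by Dx.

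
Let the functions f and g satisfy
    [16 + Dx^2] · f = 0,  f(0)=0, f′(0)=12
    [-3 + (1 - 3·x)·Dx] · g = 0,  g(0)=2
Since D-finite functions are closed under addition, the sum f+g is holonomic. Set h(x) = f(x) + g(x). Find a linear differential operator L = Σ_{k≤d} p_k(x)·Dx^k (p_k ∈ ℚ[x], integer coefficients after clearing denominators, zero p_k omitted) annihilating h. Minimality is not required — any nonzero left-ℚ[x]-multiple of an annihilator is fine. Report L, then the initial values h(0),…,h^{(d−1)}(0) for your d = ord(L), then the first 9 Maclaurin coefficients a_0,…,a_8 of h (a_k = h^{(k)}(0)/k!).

f: a_k = 0, 12, 0, -32, 0, 128/5, 0, -1024/105, 0, …
g: a_k = 2, 6, 18, 54, 162, 486, 1458, 4374, 13122, …
Weyl lclm of L_f,L_g ⇒ L₀ (ord ≤ 3).
L = (-1680 + 2304·x - 3456·x^2) + (272 - 1584·x + 3456·x^2 - 3456·x^3)·Dx + (-105 + 144·x - 216·x^2)·Dx^2 + (17 - 99·x + 216·x^2 - 216·x^3)·Dx^3  (order 3).
h: a_k = 2, 18, 18, 22, 162, 2558/5, 1458, 458246/105, 13122, …
ICs: h(0) = 2, h′(0) = 18, h′′(0) = 36.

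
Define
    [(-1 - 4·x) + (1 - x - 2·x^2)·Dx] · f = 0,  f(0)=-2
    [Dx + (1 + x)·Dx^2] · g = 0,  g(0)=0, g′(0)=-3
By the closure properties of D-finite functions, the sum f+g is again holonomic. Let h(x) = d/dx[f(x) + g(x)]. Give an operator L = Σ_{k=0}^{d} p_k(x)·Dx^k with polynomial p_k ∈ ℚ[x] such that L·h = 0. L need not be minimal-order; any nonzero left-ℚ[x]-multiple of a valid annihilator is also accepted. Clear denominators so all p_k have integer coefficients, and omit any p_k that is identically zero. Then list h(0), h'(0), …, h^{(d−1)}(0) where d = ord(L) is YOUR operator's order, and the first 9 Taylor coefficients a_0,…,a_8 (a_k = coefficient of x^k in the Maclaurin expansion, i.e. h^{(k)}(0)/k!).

L = (42 + 144·x + 144·x^2 + 96·x^3) + (28 + 172·x + 312·x^2 + 328·x^3 + 160·x^4)·Dx + (-7 - 14·x + 5·x^2 + 56·x^3 + 76·x^4 + 32·x^5)·Dx^2  (order 2).
h: a_k = -5, -9, -33, -85, -213, -513, -1193, -2733, -6141, …
ICs: h(0) = -5, h′(0) = -9.

f: a_k = -2, -2, -6, -10, -22, -42, -86, -170, -342, …
g: a_k = 0, -3, 3/2, -1, 3/4, -3/5, 1/2, -3/7, 3/8, …
L₀ := lclm(L_f,L_g); ord L₀ ≤ 1+2.
h=h₀': d/dx-closure on L₀ ⇒ L.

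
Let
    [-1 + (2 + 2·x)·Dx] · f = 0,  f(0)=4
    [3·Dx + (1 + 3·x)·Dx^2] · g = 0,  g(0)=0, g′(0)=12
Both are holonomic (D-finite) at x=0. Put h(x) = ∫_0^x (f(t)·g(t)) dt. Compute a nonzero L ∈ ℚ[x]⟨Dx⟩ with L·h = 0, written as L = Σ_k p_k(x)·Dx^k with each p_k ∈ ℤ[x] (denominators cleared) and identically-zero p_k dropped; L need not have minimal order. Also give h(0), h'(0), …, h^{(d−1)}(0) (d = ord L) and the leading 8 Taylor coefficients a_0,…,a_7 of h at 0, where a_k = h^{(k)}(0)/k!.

f: a_k = 4, 2, -1/2, 1/4, -5/32, 7/64, -21/256, 33/512, …
g: a_k = 0, 12, -18, 36, -81, 972/5, -486, 8748/7, …
Product ⇒ symmetric product L₀, ord ≤ 2.
h=∫₀ˣh₀: take L = L₀·Dx.
L = (-3 + 3·x)·Dx + (8 + 8·x)·Dx^2 + (4 + 20·x + 28·x^2 + 12·x^3)·Dx^3  (order 3).
h: a_k = 0, 0, 24, -16, 51/2, -48, 7883/80, -60063/280, …
ICs: h(0) = 0, h′(0) = 0, h′′(0) = 48.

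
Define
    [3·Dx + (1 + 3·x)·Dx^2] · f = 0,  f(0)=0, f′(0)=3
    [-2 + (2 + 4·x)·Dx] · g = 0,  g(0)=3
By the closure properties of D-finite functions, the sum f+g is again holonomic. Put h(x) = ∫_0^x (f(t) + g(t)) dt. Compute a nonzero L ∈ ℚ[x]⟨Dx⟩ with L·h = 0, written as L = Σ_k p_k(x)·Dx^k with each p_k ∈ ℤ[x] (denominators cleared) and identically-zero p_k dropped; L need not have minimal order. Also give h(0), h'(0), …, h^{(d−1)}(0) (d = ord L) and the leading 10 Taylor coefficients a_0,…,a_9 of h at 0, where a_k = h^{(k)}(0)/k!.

f: a_k = 0, 3, -9/2, 9, -81/4, 243/5, -243/2, 2187/7, -6561/8, 2187, …
g: a_k = 3, 3, -3/2, 3/2, -15/8, 21/8, -63/16, 99/16, -1287/128, 2145/128, …
Weyl lclm of L_f,L_g ⇒ L₀ (ord ≤ 3).
Integrate: L := L₀·Dx.
L = (18 + 18·x)·Dx^2 + (30 + 108·x + 90·x^2)·Dx^3 + (4 + 26·x + 54·x^2 + 36·x^3)·Dx^4  (order 4).
h: a_k = 0, 3, 3, -2, 21/8, -177/40, 683/80, -2007/112, 35685/896, -11807/128, …
ICs: h(0) = 0, h′(0) = 3, h′′(0) = 6, h′′′(0) = -12.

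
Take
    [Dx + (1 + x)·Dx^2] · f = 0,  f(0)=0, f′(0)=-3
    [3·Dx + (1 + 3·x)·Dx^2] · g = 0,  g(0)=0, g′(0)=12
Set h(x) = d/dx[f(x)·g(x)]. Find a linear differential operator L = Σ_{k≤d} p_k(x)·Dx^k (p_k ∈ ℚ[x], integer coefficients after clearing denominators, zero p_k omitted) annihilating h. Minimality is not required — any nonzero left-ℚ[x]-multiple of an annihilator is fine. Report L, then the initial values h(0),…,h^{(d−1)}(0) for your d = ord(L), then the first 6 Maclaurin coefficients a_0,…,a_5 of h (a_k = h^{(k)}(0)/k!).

f: a_k = 0, -3, 3/2, -1, 3/4, -3/5, …
g: a_k = 0, 12, -18, 36, -81, 972/5, …
Product ⇒ symmetric product L₀, ord ≤ 4.
h₀' ⇒ L via d/dx closure of L₀.
L = (30 + 72·x + 54·x^2) + (76 + 354·x + 540·x^2 + 270·x^3)·Dx + (29 + 200·x + 486·x^2 + 504·x^3 + 189·x^4)·Dx^2 + (2 + 19·x + 68·x^2 + 114·x^3 + 90·x^4 + 27·x^5)·Dx^3  (order 3).
h: a_k = 0, -72, 216, -588, 1620, -22842/5, …
ICs: h(0) = 0, h′(0) = -72, h′′(0) = 432.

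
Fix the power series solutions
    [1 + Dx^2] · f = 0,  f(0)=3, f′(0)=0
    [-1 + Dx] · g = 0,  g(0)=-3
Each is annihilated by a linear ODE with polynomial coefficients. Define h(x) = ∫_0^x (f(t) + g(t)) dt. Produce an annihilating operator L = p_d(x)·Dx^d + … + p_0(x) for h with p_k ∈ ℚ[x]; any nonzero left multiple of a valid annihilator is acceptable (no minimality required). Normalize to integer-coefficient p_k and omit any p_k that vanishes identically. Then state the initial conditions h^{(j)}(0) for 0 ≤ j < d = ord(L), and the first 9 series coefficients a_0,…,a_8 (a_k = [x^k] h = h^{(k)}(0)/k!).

f: a_k = 3, 0, -3/2, 0, 1/8, 0, -1/240, 0, 1/13440, …
g: a_k = -3, -3, -3/2, -1/2, -1/8, -1/40, -1/240, -1/1680, -1/13440, …
h₀=f+g: left-lcm gives L₀, ord ≤ 3.
Integrate: L := L₀·Dx.
L = -Dx + Dx^2 - Dx^3 + Dx^4  (order 4).
h: a_k = 0, 0, -3/2, -1, -1/8, 0, -1/240, -1/840, -1/13440, …
ICs: h(0) = 0, h′(0) = 0, h′′(0) = -3, h′′′(0) = -6.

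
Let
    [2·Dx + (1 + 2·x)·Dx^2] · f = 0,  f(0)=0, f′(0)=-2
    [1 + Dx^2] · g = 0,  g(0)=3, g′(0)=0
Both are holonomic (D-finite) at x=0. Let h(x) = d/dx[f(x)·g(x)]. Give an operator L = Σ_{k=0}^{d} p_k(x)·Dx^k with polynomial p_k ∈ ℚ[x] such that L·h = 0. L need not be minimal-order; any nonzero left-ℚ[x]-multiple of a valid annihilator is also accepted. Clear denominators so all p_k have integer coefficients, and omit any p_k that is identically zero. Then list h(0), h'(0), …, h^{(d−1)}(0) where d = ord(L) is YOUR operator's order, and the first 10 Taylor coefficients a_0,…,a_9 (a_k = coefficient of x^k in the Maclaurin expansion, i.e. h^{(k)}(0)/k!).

f: a_k = 0, -2, 2, -8/3, 4, -32/5, 32/3, -128/7, 32, -512/9, …
g: a_k = 3, 0, -3/2, 0, 1/8, 0, -1/240, 0, 1/13440, 0, …
f·g: L₀ = L_f ⊗_s L_g, ord ≤ 2·2.
h=h₀': d/dx-closure on L₀ ⇒ L.
L = (-52 - 31·x - 87·x^2 - 96·x^3 - 8·x^4 + 48·x^5 + 16·x^6) + (-33 - 98·x - 80·x^2 + 80·x^4 + 32·x^5)·Dx + (-55 - 46·x - 110·x^2 - 96·x^3 + 32·x^4 + 96·x^5 + 32·x^6)·Dx^2 + (-33 - 98·x - 80·x^2 + 80·x^4 + 32·x^5)·Dx^3 + (-3 - 15·x - 23·x^2 + 40·x^4 + 48·x^5 + 16·x^6)·Dx^4  (order 4).
h: a_k = -6, 12, -15, 36, -309/4, 315/2, -12763/40, 9659/15, -2903587/2240, 1750673/672, …
ICs: h(0) = -6, h′(0) = 12, h′′(0) = -30, h′′′(0) = 216.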